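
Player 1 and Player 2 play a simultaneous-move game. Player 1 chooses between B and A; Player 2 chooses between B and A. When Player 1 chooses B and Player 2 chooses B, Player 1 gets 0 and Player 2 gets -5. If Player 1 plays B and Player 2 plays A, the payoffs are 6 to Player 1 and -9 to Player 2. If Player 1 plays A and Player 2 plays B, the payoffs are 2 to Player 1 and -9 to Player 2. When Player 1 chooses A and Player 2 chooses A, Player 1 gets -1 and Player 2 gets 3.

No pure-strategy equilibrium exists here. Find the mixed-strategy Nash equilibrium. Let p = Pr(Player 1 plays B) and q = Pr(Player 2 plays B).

Set Player 2's expected payoff from B equal to that from A:
  Player 2's payoff from B: p·(-5) + (1−p)·(-9) = 4p - 9
  Player 2's payoff from A: p·(-9) + (1−p)·3 = -12p + 3
  4p - 9 = -12p + 3  ⇒  16p = 12  ⇒  p = 3/4.
For Player 1 to be willing to mix, Player 1 must be indifferent between B and A, which pins down Player 2's mix.
  Player 1's expected payoff from B: q·0 + (1−q)·6 = -6q + 6
  Player 1's expected payoff from A: q·2 + (1−q)·(-1) = 3q - 1
  -6q + 6 = 3q - 1  ⇒  -9q = -7  ⇒  q = 7/9.

p = 3/4, q = 7/9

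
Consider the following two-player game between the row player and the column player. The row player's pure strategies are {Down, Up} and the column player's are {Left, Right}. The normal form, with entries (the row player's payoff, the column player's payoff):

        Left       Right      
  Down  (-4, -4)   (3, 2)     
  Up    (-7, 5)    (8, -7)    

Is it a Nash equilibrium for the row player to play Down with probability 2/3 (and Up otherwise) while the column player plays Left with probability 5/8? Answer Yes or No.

Yes

Check the column player's indifference given the row player's mix p = 2/3:
  payoff from Left = -1; payoff from Right = -1 — equal.
Check the row player's indifference given the column player's mix q = 5/8:
  payoff from Down = -11/8; payoff from Up = -11/8 — equal.
Both players are indifferent, so neither can profitably deviate.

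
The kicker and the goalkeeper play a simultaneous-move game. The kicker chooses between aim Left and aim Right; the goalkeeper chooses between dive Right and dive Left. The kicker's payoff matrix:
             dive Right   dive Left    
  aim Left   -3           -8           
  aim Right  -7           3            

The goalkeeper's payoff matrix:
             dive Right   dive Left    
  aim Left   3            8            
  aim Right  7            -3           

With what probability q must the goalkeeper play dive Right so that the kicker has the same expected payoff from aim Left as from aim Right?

q = 11/15

The kicker's indifference between aim Left and aim Right determines the goalkeeper's mixing probability q:
  the kicker's expected payoff from aim Left: q·(-3) + (1−q)·(-8) = 5q - 8
  the kicker's expected payoff from aim Right: q·(-7) + (1−q)·3 = -10q + 3
  5q - 8 = -10q + 3  ⇒  15q = 11  ⇒  q = 11/15.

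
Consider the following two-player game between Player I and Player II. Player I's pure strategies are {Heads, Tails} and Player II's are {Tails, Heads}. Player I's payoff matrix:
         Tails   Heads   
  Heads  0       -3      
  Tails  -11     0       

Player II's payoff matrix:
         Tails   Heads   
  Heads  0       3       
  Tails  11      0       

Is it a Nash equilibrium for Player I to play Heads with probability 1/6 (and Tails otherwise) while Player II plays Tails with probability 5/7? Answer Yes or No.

No

Given Player I's mix p = 1/6, Player II's payoff from Tails is 55/6 but from Heads is 1/2. Player II strictly prefers Tails, so Player II would not mix.
So the proposed profile is not a Nash equilibrium.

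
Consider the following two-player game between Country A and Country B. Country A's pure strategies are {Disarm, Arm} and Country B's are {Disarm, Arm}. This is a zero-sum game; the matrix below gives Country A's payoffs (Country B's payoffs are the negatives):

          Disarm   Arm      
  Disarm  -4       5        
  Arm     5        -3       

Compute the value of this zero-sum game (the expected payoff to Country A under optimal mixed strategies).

Set Country A's expected payoff from Disarm equal to that from Arm:
  Country A's payoff from Disarm: q·(-4) + (1−q)·5 = -9q + 5
  Country A's payoff from Arm: q·5 + (1−q)·(-3) = 8q - 3
  -9q + 5 = 8q - 3  ⇒  -17q = -8  ⇒  q = 8/17.
The value is Country A's expected payoff against this mix (using Disarm): (8/17)·(-4) + (9/17)·5 = 13/17.

v = 13/17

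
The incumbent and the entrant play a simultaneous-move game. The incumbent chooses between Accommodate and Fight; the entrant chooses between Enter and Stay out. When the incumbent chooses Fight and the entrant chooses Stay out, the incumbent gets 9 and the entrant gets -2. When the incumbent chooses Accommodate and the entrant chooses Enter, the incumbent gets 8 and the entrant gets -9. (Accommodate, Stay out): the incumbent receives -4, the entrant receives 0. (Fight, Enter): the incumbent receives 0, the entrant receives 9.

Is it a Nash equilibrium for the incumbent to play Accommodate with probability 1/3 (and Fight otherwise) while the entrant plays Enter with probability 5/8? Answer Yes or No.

No

Given the incumbent's mix p = 1/3, the entrant's payoff from Enter is 3 but from Stay out is -4/3. The entrant strictly prefers Enter, so the entrant would not mix.
So the proposed profile is not a Nash equilibrium.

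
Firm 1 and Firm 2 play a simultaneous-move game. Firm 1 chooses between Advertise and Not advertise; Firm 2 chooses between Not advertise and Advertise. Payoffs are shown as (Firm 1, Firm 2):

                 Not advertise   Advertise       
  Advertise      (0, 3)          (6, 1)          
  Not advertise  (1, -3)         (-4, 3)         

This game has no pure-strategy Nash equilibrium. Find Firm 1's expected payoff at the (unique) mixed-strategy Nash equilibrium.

Firm 1's indifference between Advertise and Not advertise determines Firm 2's mixing probability q:
  Firm 1's payoff from Advertise: q·0 + (1−q)·6 = -6q + 6
  Firm 1's payoff from Not advertise: q·1 + (1−q)·(-4) = 5q - 4
  -6q + 6 = 5q - 4  ⇒  -11q = -10  ⇒  q = 10/11.
At equilibrium Firm 1 is indifferent across rows, so Firm 1's payoff equals the payoff from Advertise: (10/11)·0 + (1/11)·6 = 6/11.

6/11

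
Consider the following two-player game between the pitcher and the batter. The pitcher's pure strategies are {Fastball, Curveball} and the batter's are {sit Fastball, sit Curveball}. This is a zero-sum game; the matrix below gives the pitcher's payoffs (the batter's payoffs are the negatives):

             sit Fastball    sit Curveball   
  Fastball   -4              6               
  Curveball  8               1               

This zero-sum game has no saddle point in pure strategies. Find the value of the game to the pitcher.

v = 52/17

The pitcher's indifference between Fastball and Curveball determines the batter's mixing probability q:
  the pitcher's expected payoff from Fastball: q·(-4) + (1−q)·6 = -10q + 6
  the pitcher's expected payoff from Curveball: q·8 + (1−q)·1 = 7q + 1
  -10q + 6 = 7q + 1  ⇒  -17q = -5  ⇒  q = 5/17.
The value is the pitcher's expected payoff against this mix (using Fastball): (5/17)·(-4) + (12/17)·6 = 52/17.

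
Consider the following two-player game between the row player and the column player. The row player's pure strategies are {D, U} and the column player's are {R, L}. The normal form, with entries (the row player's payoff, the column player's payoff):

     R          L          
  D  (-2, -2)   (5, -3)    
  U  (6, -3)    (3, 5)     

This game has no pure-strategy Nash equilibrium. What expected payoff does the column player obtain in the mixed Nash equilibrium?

The column player's indifference between R and L determines the row player's mixing probability p:
  the column player's payoff to R: p·(-2) + (1−p)·(-3) = p - 3
  the column player's payoff to L: p·(-3) + (1−p)·5 = -8p + 5
  p - 3 = -8p + 5  ⇒  9p = 8  ⇒  p = 8/9.
At equilibrium the column player is indifferent across columns, so the column player's payoff equals the payoff from R: (8/9)·(-2) + (1/9)·(-3) = -19/9.

-19/9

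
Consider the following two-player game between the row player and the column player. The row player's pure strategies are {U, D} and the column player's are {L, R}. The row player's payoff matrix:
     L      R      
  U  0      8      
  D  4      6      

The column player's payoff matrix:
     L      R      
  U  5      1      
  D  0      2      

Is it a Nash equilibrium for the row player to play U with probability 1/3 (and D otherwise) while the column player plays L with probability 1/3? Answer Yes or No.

Check the column player's indifference given the row player's mix p = 1/3:
  payoff from L = 5/3; payoff from R = 5/3 — equal.
Check the row player's indifference given the column player's mix q = 1/3:
  payoff from U = 16/3; payoff from D = 16/3 — equal.
Both players are indifferent, so neither can profitably deviate.

Yes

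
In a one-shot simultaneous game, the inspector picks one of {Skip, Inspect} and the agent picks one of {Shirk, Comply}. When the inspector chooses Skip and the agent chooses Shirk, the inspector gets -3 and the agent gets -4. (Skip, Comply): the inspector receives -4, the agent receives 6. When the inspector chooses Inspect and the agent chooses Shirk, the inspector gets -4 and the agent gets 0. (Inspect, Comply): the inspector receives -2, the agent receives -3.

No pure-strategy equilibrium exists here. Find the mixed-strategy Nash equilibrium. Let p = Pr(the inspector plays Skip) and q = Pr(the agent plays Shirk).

p = 3/13, q = 2/3

The inspector's mix must leave the agent indifferent between Shirk and Comply.
  the agent's payoff from Shirk: p·(-4) + (1−p)·0 = -4p
  the agent's payoff from Comply: p·6 + (1−p)·(-3) = 9p - 3
  -4p = 9p - 3  ⇒  -13p = -3  ⇒  p = 3/13.
In a mixed equilibrium the inspector is indifferent between Skip and Inspect; this condition fixes q.
  the inspector's payoff to Skip: q·(-3) + (1−q)·(-4) = q - 4
  the inspector's payoff to Inspect: q·(-4) + (1−q)·(-2) = -2q - 2
  q - 4 = -2q - 2  ⇒  3q = 2  ⇒  q = 2/3.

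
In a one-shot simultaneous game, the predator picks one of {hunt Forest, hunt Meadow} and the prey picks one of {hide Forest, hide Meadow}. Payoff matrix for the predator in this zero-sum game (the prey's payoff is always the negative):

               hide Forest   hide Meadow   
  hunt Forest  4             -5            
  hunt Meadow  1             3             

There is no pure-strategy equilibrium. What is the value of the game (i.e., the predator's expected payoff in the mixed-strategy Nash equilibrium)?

v = 17/11

Set the predator's expected payoff from hunt Forest equal to that from hunt Meadow:
  the predator's payoff from hunt Forest: q·4 + (1−q)·(-5) = 9q - 5
  the predator's payoff from hunt Meadow: q·1 + (1−q)·3 = -2q + 3
  9q - 5 = -2q + 3  ⇒  11q = 8  ⇒  q = 8/11.
The value is the predator's expected payoff against this mix (using hunt Forest): (8/11)·4 + (3/11)·(-5) = 17/11.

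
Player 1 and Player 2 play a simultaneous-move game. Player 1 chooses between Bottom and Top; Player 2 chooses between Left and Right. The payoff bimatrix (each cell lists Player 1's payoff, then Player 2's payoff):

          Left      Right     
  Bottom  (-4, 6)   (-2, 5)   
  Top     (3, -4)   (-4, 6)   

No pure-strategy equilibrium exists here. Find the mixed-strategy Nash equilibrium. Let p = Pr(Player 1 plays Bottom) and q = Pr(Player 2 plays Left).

p = 10/11, q = 2/9

Player 2's indifference between Left and Right determines Player 1's mixing probability p:
  Player 2's expected payoff from Left: p·6 + (1−p)·(-4) = 10p - 4
  Player 2's expected payoff from Right: p·5 + (1−p)·6 = -p + 6
  10p - 4 = -p + 6  ⇒  11p = 10  ⇒  p = 10/11.
Player 1's indifference between Bottom and Top determines Player 2's mixing probability q:
  Player 1's payoff from Bottom: q·(-4) + (1−q)·(-2) = -2q - 2
  Player 1's payoff from Top: q·3 + (1−q)·(-4) = 7q - 4
  -2q - 2 = 7q - 4  ⇒  -9q = -2  ⇒  q = 2/9.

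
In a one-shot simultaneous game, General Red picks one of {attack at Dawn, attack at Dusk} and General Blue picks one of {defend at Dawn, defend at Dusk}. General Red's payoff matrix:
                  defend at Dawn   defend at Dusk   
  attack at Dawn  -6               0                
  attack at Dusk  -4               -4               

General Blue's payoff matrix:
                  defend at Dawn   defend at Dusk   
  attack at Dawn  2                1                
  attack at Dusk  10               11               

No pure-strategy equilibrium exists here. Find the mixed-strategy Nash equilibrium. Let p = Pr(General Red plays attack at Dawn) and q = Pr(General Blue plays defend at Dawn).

Set General Blue's expected payoff from defend at Dawn equal to that from defend at Dusk:
  General Blue's payoff from defend at Dawn: p·2 + (1−p)·10 = -8p + 10
  General Blue's payoff from defend at Dusk: p·1 + (1−p)·11 = -10p + 11
  -8p + 10 = -10p + 11  ⇒  2p = 1  ⇒  p = 1/2.
Set General Red's expected payoff from attack at Dawn equal to that from attack at Dusk:
  General Red's payoff to attack at Dawn: q·(-6) + (1−q)·0 = -6q
  General Red's payoff to attack at Dusk: q·(-4) + (1−q)·(-4) = -4
  -6q = -4  ⇒  -6q = -4  ⇒  q = 2/3.

p = 1/2, q = 2/3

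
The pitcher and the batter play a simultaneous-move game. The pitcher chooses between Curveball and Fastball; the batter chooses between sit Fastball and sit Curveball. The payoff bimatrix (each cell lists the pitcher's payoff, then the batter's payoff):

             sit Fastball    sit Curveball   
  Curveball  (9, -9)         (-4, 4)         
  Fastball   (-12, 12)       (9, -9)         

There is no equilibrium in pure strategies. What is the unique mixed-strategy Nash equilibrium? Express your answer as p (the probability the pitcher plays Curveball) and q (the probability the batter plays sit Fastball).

For the batter to be willing to mix, the batter must be indifferent between sit Fastball and sit Curveball, which pins down the pitcher's mix.
  the batter's payoff to sit Fastball: p·(-9) + (1−p)·12 = -21p + 12
  the batter's payoff to sit Curveball: p·4 + (1−p)·(-9) = 13p - 9
  -21p + 12 = 13p - 9  ⇒  -34p = -21  ⇒  p = 21/34.
In a mixed equilibrium the pitcher is indifferent between Curveball and Fastball; this condition fixes q.
  the pitcher's expected payoff from Curveball: q·9 + (1−q)·(-4) = 13q - 4
  the pitcher's expected payoff from Fastball: q·(-12) + (1−q)·9 = -21q + 9
  13q - 4 = -21q + 9  ⇒  34q = 13  ⇒  q = 13/34.

p = 21/34, q = 13/34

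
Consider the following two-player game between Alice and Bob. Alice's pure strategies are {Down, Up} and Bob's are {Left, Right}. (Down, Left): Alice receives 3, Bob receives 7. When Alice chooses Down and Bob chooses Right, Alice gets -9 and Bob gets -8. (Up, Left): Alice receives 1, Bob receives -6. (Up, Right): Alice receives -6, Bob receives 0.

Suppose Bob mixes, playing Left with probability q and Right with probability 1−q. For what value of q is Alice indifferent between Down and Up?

In a mixed equilibrium Alice is indifferent between Down and Up; this condition fixes q.
  Alice's payoff from Down: q·3 + (1−q)·(-9) = 12q - 9
  Alice's payoff from Up: q·1 + (1−q)·(-6) = 7q - 6
  12q - 9 = 7q - 6  ⇒  5q = 3  ⇒  q = 3/5.

q = 3/5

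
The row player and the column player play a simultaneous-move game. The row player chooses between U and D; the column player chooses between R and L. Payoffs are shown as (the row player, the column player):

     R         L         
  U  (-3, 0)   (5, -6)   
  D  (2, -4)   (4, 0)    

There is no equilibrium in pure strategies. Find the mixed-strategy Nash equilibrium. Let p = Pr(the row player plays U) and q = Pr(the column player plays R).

p = 2/5, q = 1/6

Set the column player's expected payoff from R equal to that from L:
  the column player's payoff to R: p·0 + (1−p)·(-4) = 4p - 4
  the column player's payoff to L: p·(-6) + (1−p)·0 = -6p
  4p - 4 = -6p  ⇒  10p = 4  ⇒  p = 2/5.
For the row player to be willing to mix, the row player must be indifferent between U and D, which pins down the column player's mix.
  the row player's payoff to U: q·(-3) + (1−q)·5 = -8q + 5
  the row player's payoff to D: q·2 + (1−q)·4 = -2q + 4
  -8q + 5 = -2q + 4  ⇒  -6q = -1  ⇒  q = 1/6.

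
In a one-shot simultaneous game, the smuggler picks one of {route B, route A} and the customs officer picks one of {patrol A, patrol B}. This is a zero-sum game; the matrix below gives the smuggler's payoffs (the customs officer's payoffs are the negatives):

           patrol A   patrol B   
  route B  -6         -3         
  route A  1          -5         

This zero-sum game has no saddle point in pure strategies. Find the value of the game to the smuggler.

In a mixed equilibrium the smuggler is indifferent between route B and route A; this condition fixes q.
  the smuggler's expected payoff from route B: q·(-6) + (1−q)·(-3) = -3q - 3
  the smuggler's expected payoff from route A: q·1 + (1−q)·(-5) = 6q - 5
  -3q - 3 = 6q - 5  ⇒  -9q = -2  ⇒  q = 2/9.
The value is the smuggler's expected payoff against this mix (using route B): (2/9)·(-6) + (7/9)·(-3) = -11/3.

v = -11/3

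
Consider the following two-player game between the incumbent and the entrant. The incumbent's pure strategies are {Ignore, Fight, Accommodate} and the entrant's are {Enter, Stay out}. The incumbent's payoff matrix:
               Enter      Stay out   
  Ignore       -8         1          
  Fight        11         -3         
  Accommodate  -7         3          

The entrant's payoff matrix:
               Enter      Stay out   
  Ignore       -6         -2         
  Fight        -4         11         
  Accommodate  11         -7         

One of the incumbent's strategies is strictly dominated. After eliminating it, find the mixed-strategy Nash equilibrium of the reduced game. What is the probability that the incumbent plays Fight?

The incumbent's strategy Ignore is strictly dominated by Accommodate: -7 > -8 and 3 > 1. Eliminate Ignore.
Set the entrant's expected payoff from Enter equal to that from Stay out:
  the entrant's expected payoff from Enter: p·(-4) + (1−p)·11 = -15p + 11
  the entrant's expected payoff from Stay out: p·11 + (1−p)·(-7) = 18p - 7
  -15p + 11 = 18p - 7  ⇒  -33p = -18  ⇒  p = 6/11.

p = 6/11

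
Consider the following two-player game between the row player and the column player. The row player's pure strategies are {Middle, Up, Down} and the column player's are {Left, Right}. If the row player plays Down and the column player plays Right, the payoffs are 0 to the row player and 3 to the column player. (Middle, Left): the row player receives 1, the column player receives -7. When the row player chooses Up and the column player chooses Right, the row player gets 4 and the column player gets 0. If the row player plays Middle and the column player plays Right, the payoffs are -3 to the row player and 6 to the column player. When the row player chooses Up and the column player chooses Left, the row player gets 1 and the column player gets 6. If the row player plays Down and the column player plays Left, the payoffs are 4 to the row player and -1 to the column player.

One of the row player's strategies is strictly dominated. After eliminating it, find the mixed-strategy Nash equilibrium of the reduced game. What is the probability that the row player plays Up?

p = 2/5

The row player's strategy Middle is strictly dominated by Down: 4 > 1 and 0 > -3. Eliminate Middle.
For the column player to be willing to mix, the column player must be indifferent between Left and Right, which pins down the row player's mix.
  the column player's payoff from Left: p·6 + (1−p)·(-1) = 7p - 1
  the column player's payoff from Right: p·0 + (1−p)·3 = -3p + 3
  7p - 1 = -3p + 3  ⇒  10p = 4  ⇒  p = 2/5.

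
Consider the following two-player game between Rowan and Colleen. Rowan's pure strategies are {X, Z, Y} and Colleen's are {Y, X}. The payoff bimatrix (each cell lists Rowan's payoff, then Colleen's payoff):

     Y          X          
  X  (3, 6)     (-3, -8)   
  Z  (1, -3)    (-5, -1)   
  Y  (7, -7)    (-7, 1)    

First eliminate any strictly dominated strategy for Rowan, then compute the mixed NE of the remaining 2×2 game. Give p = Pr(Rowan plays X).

Rowan's strategy Z is strictly dominated by X: 3 > 1 and -3 > -5. Eliminate Z.
For Colleen to be willing to mix, Colleen must be indifferent between Y and X, which pins down Rowan's mix.
  Colleen's payoff to Y: p·6 + (1−p)·(-7) = 13p - 7
  Colleen's payoff to X: p·(-8) + (1−p)·1 = -9p + 1
  13p - 7 = -9p + 1  ⇒  22p = 8  ⇒  p = 4/11.

p = 4/11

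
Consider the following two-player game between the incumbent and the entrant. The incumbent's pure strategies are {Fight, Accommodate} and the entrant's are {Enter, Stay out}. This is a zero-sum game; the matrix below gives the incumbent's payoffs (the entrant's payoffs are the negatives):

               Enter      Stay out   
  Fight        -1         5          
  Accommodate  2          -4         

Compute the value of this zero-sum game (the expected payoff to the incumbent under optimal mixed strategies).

Set the incumbent's expected payoff from Fight equal to that from Accommodate:
  the incumbent's expected payoff from Fight: q·(-1) + (1−q)·5 = -6q + 5
  the incumbent's expected payoff from Accommodate: q·2 + (1−q)·(-4) = 6q - 4
  -6q + 5 = 6q - 4  ⇒  -12q = -9  ⇒  q = 3/4.
The value is the incumbent's expected payoff against this mix (using Fight): (3/4)·(-1) + (1/4)·5 = 1/2.

v = 1/2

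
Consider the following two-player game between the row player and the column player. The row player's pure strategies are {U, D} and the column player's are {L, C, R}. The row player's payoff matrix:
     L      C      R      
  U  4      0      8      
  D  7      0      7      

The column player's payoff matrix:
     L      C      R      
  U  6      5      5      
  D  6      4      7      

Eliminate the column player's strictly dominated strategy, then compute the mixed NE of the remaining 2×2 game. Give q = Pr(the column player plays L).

q = 1/4

The column player's strategy C is strictly dominated by L: 6 > 5 and 6 > 4. Eliminate C.
Set the row player's expected payoff from U equal to that from D:
  the row player's expected payoff from U: q·4 + (1−q)·8 = -4q + 8
  the row player's expected payoff from D: q·7 + (1−q)·7 = 7
  -4q + 8 = 7  ⇒  -4q = -1  ⇒  q = 1/4.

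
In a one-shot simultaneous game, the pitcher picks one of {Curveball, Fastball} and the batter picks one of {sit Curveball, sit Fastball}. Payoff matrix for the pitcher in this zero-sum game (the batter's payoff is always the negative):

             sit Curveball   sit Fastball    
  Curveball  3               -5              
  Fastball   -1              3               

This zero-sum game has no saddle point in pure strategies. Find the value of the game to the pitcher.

Set the pitcher's expected payoff from Curveball equal to that from Fastball:
  the pitcher's payoff to Curveball: q·3 + (1−q)·(-5) = 8q - 5
  the pitcher's payoff to Fastball: q·(-1) + (1−q)·3 = -4q + 3
  8q - 5 = -4q + 3  ⇒  12q = 8  ⇒  q = 2/3.
The value is the pitcher's expected payoff against this mix (using Curveball): (2/3)·3 + (1/3)·(-5) = 1/3.

v = 1/3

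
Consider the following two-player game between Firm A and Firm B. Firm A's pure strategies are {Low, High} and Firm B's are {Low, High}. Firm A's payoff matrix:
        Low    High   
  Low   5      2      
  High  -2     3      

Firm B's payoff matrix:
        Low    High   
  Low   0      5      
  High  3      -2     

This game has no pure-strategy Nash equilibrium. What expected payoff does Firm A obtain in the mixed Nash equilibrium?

For Firm A to be willing to mix, Firm A must be indifferent between Low and High, which pins down Firm B's mix.
  Firm A's expected payoff from Low: q·5 + (1−q)·2 = 3q + 2
  Firm A's expected payoff from High: q·(-2) + (1−q)·3 = -5q + 3
  3q + 2 = -5q + 3  ⇒  8q = 1  ⇒  q = 1/8.
At equilibrium Firm A is indifferent across rows, so Firm A's payoff equals the payoff from Low: (1/8)·5 + (7/8)·2 = 19/8.

19/8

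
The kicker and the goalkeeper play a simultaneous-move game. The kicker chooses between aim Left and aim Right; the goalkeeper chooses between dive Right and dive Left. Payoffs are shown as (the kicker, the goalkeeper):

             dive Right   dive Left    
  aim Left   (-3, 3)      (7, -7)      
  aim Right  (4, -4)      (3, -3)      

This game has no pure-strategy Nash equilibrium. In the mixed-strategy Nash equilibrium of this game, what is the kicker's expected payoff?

37/11

The kicker's indifference between aim Left and aim Right determines the goalkeeper's mixing probability q:
  the kicker's payoff from aim Left: q·(-3) + (1−q)·7 = -10q + 7
  the kicker's payoff from aim Right: q·4 + (1−q)·3 = q + 3
  -10q + 7 = q + 3  ⇒  -11q = -4  ⇒  q = 4/11.
At equilibrium the kicker is indifferent across rows, so the kicker's payoff equals the payoff from aim Left: (4/11)·(-3) + (7/11)·7 = 37/11.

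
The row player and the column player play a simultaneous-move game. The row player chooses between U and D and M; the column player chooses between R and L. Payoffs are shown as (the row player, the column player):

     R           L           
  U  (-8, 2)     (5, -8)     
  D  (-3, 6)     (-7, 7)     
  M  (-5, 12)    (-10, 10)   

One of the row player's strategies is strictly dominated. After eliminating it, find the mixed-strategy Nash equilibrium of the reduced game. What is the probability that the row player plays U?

p = 1/11

The row player's strategy M is strictly dominated by D: -3 > -5 and -7 > -10. Eliminate M.
For the column player to be willing to mix, the column player must be indifferent between R and L, which pins down the row player's mix.
  the column player's payoff to R: p·2 + (1−p)·6 = -4p + 6
  the column player's payoff to L: p·(-8) + (1−p)·7 = -15p + 7
  -4p + 6 = -15p + 7  ⇒  11p = 1  ⇒  p = 1/11.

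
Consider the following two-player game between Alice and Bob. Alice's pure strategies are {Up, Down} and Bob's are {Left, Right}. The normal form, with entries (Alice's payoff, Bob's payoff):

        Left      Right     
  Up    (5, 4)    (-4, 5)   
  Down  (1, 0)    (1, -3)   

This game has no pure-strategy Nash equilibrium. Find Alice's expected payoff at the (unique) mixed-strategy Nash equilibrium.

1

For Alice to be willing to mix, Alice must be indifferent between Up and Down, which pins down Bob's mix.
  Alice's payoff from Up: q·5 + (1−q)·(-4) = 9q - 4
  Alice's payoff from Down: q·1 + (1−q)·1 = 1
  9q - 4 = 1  ⇒  9q = 5  ⇒  q = 5/9.
At equilibrium Alice is indifferent across rows, so Alice's payoff equals the payoff from Up: (5/9)·5 + (4/9)·(-4) = 1.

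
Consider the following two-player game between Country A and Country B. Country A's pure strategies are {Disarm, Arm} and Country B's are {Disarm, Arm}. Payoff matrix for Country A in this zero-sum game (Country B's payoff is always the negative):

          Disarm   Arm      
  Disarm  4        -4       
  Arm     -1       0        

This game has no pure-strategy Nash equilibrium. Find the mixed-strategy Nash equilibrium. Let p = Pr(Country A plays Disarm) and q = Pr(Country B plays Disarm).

p = 1/9, q = 4/9

For Country B to be willing to mix, Country B must be indifferent between Disarm and Arm, which pins down Country A's mix.
  Country B's expected payoff from Disarm: p·(-4) + (1−p)·1 = -5p + 1
  Country B's expected payoff from Arm: p·4 + (1−p)·0 = 4p
  -5p + 1 = 4p  ⇒  -9p = -1  ⇒  p = 1/9.
Country B's mix must leave Country A indifferent between Disarm and Arm.
  Country A's expected payoff from Disarm: q·4 + (1−q)·(-4) = 8q - 4
  Country A's expected payoff from Arm: q·(-1) + (1−q)·0 = -q
  8q - 4 = -q  ⇒  9q = 4  ⇒  q = 4/9.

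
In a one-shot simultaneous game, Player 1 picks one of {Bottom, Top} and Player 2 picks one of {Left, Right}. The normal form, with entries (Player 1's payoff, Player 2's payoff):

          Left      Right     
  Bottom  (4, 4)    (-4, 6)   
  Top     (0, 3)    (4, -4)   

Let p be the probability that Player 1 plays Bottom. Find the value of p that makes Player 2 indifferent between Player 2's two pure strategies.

p = 7/9

Set Player 2's expected payoff from Left equal to that from Right:
  Player 2's payoff to Left: p·4 + (1−p)·3 = p + 3
  Player 2's payoff to Right: p·6 + (1−p)·(-4) = 10p - 4
  p + 3 = 10p - 4  ⇒  -9p = -7  ⇒  p = 7/9.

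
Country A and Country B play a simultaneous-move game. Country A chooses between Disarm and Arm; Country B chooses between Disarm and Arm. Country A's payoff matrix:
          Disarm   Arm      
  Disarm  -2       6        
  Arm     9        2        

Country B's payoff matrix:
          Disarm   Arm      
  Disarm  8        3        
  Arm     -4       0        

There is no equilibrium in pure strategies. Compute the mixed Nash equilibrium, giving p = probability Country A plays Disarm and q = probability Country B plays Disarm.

p = 4/9, q = 4/15

For Country B to be willing to mix, Country B must be indifferent between Disarm and Arm, which pins down Country A's mix.
  Country B's expected payoff from Disarm: p·8 + (1−p)·(-4) = 12p - 4
  Country B's expected payoff from Arm: p·3 + (1−p)·0 = 3p
  12p - 4 = 3p  ⇒  9p = 4  ⇒  p = 4/9.
Country A's indifference between Disarm and Arm determines Country B's mixing probability q:
  Country A's expected payoff from Disarm: q·(-2) + (1−q)·6 = -8q + 6
  Country A's expected payoff from Arm: q·9 + (1−q)·2 = 7q + 2
  -8q + 6 = 7q + 2  ⇒  -15q = -4  ⇒  q = 4/15.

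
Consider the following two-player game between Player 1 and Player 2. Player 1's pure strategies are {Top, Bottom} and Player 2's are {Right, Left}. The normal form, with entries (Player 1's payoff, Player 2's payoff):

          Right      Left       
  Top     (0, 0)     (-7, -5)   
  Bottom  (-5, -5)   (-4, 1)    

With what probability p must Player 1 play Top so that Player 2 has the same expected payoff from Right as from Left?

p = 6/11

Player 1's mix must leave Player 2 indifferent between Right and Left.
  Player 2's payoff from Right: p·0 + (1−p)·(-5) = 5p - 5
  Player 2's payoff from Left: p·(-5) + (1−p)·1 = -6p + 1
  5p - 5 = -6p + 1  ⇒  11p = 6  ⇒  p = 6/11.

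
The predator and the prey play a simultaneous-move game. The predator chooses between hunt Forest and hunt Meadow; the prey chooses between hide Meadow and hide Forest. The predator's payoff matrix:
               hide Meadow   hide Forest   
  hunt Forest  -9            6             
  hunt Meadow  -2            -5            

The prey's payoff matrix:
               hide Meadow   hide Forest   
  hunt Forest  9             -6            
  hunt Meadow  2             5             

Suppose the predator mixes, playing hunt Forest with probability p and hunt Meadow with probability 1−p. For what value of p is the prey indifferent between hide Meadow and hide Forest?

For the prey to be willing to mix, the prey must be indifferent between hide Meadow and hide Forest, which pins down the predator's mix.
  the prey's payoff from hide Meadow: p·9 + (1−p)·2 = 7p + 2
  the prey's payoff from hide Forest: p·(-6) + (1−p)·5 = -11p + 5
  7p + 2 = -11p + 5  ⇒  18p = 3  ⇒  p = 1/6.

p = 1/6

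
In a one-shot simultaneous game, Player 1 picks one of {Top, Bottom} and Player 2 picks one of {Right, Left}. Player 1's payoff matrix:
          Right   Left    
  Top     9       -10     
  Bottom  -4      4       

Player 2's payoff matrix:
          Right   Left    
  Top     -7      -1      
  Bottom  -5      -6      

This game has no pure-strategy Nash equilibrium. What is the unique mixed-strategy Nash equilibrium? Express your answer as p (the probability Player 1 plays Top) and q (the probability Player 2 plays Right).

p = 1/7, q = 14/27

Player 1's mix must leave Player 2 indifferent between Right and Left.
  Player 2's payoff from Right: p·(-7) + (1−p)·(-5) = -2p - 5
  Player 2's payoff from Left: p·(-1) + (1−p)·(-6) = 5p - 6
  -2p - 5 = 5p - 6  ⇒  -7p = -1  ⇒  p = 1/7.
For Player 1 to be willing to mix, Player 1 must be indifferent between Top and Bottom, which pins down Player 2's mix.
  Player 1's expected payoff from Top: q·9 + (1−q)·(-10) = 19q - 10
  Player 1's expected payoff from Bottom: q·(-4) + (1−q)·4 = -8q + 4
  19q - 10 = -8q + 4  ⇒  27q = 14  ⇒  q = 14/27.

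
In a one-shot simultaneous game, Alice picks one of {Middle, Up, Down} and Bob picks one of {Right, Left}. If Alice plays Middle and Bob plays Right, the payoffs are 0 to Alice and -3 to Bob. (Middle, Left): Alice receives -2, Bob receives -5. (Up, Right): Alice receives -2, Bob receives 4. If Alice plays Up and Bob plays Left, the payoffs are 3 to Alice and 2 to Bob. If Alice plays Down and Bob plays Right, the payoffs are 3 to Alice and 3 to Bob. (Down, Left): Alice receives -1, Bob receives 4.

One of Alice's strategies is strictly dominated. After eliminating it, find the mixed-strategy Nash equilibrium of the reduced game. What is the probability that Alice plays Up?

p = 1/3

Alice's strategy Middle is strictly dominated by Down: 3 > 0 and -1 > -2. Eliminate Middle.
In a mixed equilibrium Bob is indifferent between Right and Left; this condition fixes p.
  Bob's payoff from Right: p·4 + (1−p)·3 = p + 3
  Bob's payoff from Left: p·2 + (1−p)·4 = -2p + 4
  p + 3 = -2p + 4  ⇒  3p = 1  ⇒  p = 1/3.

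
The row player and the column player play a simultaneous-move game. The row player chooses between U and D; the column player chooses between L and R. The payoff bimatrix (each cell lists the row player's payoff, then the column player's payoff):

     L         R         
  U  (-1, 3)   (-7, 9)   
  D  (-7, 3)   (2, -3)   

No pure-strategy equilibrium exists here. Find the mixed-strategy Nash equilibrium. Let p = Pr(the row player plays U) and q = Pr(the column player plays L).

p = 1/2, q = 3/5

For the column player to be willing to mix, the column player must be indifferent between L and R, which pins down the row player's mix.
  the column player's payoff from L: p·3 + (1−p)·3 = 3
  the column player's payoff from R: p·9 + (1−p)·(-3) = 12p - 3
  3 = 12p - 3  ⇒  -12p = -6  ⇒  p = 1/2.
The column player's mix must leave the row player indifferent between U and D.
  the row player's payoff to U: q·(-1) + (1−q)·(-7) = 6q - 7
  the row player's payoff to D: q·(-7) + (1−q)·2 = -9q + 2
  6q - 7 = -9q + 2  ⇒  15q = 9  ⇒  q = 3/5.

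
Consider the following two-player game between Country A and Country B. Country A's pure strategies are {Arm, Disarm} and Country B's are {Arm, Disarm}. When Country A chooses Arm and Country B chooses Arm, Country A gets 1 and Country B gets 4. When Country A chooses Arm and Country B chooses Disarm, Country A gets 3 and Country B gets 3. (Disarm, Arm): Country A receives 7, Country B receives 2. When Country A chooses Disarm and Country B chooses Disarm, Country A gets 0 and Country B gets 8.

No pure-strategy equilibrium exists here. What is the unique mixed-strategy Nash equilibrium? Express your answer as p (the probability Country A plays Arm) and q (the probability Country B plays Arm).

p = 6/7, q = 1/3

Country B's indifference between Arm and Disarm determines Country A's mixing probability p:
  Country B's payoff to Arm: p·4 + (1−p)·2 = 2p + 2
  Country B's payoff to Disarm: p·3 + (1−p)·8 = -5p + 8
  2p + 2 = -5p + 8  ⇒  7p = 6  ⇒  p = 6/7.
For Country A to be willing to mix, Country A must be indifferent between Arm and Disarm, which pins down Country B's mix.
  Country A's payoff to Arm: q·1 + (1−q)·3 = -2q + 3
  Country A's payoff to Disarm: q·7 + (1−q)·0 = 7q
  -2q + 3 = 7q  ⇒  -9q = -3  ⇒  q = 1/3.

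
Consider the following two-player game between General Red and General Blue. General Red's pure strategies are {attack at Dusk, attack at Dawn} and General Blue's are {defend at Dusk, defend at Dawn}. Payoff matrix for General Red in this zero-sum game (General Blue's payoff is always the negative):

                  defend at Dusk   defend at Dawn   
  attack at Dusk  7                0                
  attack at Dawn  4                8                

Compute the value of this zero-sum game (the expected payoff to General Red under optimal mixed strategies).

General Red's indifference between attack at Dusk and attack at Dawn determines General Blue's mixing probability q:
  General Red's payoff from attack at Dusk: q·7 + (1−q)·0 = 7q
  General Red's payoff from attack at Dawn: q·4 + (1−q)·8 = -4q + 8
  7q = -4q + 8  ⇒  11q = 8  ⇒  q = 8/11.
The value is General Red's expected payoff against this mix (using attack at Dusk): (8/11)·7 + (3/11)·0 = 56/11.

v = 56/11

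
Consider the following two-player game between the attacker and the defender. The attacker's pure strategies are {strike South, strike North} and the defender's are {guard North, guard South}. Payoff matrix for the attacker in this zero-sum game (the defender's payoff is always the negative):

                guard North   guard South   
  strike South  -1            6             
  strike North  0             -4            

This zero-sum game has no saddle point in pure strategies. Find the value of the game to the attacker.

In a mixed equilibrium the attacker is indifferent between strike South and strike North; this condition fixes q.
  the attacker's expected payoff from strike South: q·(-1) + (1−q)·6 = -7q + 6
  the attacker's expected payoff from strike North: q·0 + (1−q)·(-4) = 4q - 4
  -7q + 6 = 4q - 4  ⇒  -11q = -10  ⇒  q = 10/11.
The value is the attacker's expected payoff against this mix (using strike South): (10/11)·(-1) + (1/11)·6 = -4/11.

v = -4/11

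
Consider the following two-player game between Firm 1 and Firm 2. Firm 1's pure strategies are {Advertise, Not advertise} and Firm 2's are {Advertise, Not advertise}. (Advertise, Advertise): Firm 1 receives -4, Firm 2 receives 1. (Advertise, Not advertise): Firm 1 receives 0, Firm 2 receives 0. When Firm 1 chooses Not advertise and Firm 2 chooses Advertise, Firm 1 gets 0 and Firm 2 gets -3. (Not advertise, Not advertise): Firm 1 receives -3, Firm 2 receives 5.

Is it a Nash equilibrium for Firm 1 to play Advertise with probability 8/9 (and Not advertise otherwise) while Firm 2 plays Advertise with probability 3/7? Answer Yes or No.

Check Firm 2's indifference given Firm 1's mix p = 8/9:
  payoff from Advertise = 5/9; payoff from Not advertise = 5/9 — equal.
Check Firm 1's indifference given Firm 2's mix q = 3/7:
  payoff from Advertise = -12/7; payoff from Not advertise = -12/7 — equal.
Both players are indifferent, so neither can profitably deviate.

Yes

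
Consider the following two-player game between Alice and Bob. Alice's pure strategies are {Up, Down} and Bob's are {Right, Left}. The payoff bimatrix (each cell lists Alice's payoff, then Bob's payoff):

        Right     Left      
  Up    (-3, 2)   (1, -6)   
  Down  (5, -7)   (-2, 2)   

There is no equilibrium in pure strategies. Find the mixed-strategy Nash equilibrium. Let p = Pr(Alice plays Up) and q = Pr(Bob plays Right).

Set Bob's expected payoff from Right equal to that from Left:
  Bob's payoff from Right: p·2 + (1−p)·(-7) = 9p - 7
  Bob's payoff from Left: p·(-6) + (1−p)·2 = -8p + 2
  9p - 7 = -8p + 2  ⇒  17p = 9  ⇒  p = 9/17.
For Alice to be willing to mix, Alice must be indifferent between Up and Down, which pins down Bob's mix.
  Alice's payoff from Up: q·(-3) + (1−q)·1 = -4q + 1
  Alice's payoff from Down: q·5 + (1−q)·(-2) = 7q - 2
  -4q + 1 = 7q - 2  ⇒  -11q = -3  ⇒  q = 3/11.

p = 9/17, q = 3/11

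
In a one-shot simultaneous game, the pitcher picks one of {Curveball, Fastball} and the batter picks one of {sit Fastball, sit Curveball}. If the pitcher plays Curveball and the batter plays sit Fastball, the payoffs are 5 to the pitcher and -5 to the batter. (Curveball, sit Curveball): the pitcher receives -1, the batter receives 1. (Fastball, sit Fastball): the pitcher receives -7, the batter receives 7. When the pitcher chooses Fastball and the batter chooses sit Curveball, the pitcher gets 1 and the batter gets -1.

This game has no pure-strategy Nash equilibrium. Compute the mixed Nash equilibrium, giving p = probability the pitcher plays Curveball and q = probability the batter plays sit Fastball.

The pitcher's mix must leave the batter indifferent between sit Fastball and sit Curveball.
  the batter's payoff from sit Fastball: p·(-5) + (1−p)·7 = -12p + 7
  the batter's payoff from sit Curveball: p·1 + (1−p)·(-1) = 2p - 1
  -12p + 7 = 2p - 1  ⇒  -14p = -8  ⇒  p = 4/7.
For the pitcher to be willing to mix, the pitcher must be indifferent between Curveball and Fastball, which pins down the batter's mix.
  the pitcher's payoff from Curveball: q·5 + (1−q)·(-1) = 6q - 1
  the pitcher's payoff from Fastball: q·(-7) + (1−q)·1 = -8q + 1
  6q - 1 = -8q + 1  ⇒  14q = 2  ⇒  q = 1/7.

p = 4/7, q = 1/7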